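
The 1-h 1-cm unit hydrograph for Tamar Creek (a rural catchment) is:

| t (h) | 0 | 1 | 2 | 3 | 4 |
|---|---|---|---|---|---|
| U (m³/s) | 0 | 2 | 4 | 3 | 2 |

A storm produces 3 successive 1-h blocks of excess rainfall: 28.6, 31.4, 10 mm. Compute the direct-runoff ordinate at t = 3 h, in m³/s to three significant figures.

Q ≈ 23.1 m³/s

By discrete convolution, Q_j = Σ (P_i / 10 mm) · U_{j−i}.
At t = 3 h (j=3): Q = (28.6/10)·3 + (31.4/10)·4 + (10/10)·2 = 23.1 m³/s.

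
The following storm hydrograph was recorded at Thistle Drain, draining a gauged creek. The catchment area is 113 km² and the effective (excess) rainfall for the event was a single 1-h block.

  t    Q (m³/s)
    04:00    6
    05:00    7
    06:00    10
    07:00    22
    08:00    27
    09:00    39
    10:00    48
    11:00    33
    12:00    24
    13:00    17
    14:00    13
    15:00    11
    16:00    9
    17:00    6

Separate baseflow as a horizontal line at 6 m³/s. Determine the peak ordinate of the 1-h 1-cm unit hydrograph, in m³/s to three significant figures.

Direct runoff: 0.0, 1.0, 4.0, 16.0, 21.0, 33.0, 42.0, 27.0, 18.0, 11.0, 7.0, 5.0, 3.0, 0.0 m³/s; ΣQ_DR = 188.0 m³/s, peak = 42.0 m³/s.
Runoff depth d = ΣQ_DR·Δt / A = 188.0 × 3600 / (113 km²) = 5.989 mm.
The 1-cm UH is the DRH scaled by (10 mm)/d, so U_p = 42.0 × 10/5.989 = 70.1 m³/s.

U_p ≈ 70.1 m³/s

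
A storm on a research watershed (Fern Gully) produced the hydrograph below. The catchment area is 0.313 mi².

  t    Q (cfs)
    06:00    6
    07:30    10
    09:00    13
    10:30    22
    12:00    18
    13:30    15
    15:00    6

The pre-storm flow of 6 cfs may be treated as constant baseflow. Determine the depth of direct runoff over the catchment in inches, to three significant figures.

d ≈ 0.356 in

Direct runoff: 0.0, 4.0, 7.0, 16.0, 12.0, 9.0, 0.0 cfs; ΣQ_DR = 48.00 cfs.
V = ΣQ_DR · Δt = 48.00 × 5400 s = 2.592 × 10^5 ft³.
Over A = 0.313 mi², depth = V / A = 0.356 in.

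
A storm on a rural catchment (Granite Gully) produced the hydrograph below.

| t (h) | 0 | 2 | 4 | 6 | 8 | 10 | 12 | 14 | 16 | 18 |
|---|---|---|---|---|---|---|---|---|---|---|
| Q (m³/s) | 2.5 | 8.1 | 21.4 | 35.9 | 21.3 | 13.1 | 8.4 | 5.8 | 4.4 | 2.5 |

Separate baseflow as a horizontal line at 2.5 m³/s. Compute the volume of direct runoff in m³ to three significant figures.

Direct-runoff ordinates (Q − Q_b): 0.0, 5.6, 18.9, 33.4, 18.8, 10.6, 5.9, 3.3, 1.9, 0.0 m³/s.
ΣQ_DR = 98.40 m³/s.
With Δt = 2 h = 7200 s, V = ΣQ_DR · Δt = 98.40 × 7200 = 7.08 × 10^5 m³.

V ≈ 7.08 × 10^5 m³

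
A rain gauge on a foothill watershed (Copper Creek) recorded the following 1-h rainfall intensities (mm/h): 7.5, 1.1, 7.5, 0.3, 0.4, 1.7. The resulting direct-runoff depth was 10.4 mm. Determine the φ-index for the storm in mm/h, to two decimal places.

φ ≈ 2.30 mm/h

Only the 2 blocks with intensity above φ contribute runoff: 7.5, 7.5 mm/h.
Σ(I−φ)·Δt = d  ⇒  (7.5+7.5 − 2φ)·1 = 10.4
φ = (15.00 − 10.4/1) / 2 = 2.30 mm/h.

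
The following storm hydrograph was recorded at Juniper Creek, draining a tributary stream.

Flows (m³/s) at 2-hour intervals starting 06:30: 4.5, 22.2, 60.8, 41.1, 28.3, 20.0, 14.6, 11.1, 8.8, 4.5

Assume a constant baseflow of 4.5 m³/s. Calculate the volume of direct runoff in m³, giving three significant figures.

Direct-runoff ordinates (Q − Q_b): 0.0, 17.7, 56.3, 36.6, 23.8, 15.5, 10.1, 6.6, 4.3, 0.0 m³/s.
ΣQ_DR = 170.9 m³/s.
With Δt = 2 h = 7200 s, V = ΣQ_DR · Δt = 170.9 × 7200 = 1.23 × 10^6 m³.

V ≈ 1.23 × 10^6 m³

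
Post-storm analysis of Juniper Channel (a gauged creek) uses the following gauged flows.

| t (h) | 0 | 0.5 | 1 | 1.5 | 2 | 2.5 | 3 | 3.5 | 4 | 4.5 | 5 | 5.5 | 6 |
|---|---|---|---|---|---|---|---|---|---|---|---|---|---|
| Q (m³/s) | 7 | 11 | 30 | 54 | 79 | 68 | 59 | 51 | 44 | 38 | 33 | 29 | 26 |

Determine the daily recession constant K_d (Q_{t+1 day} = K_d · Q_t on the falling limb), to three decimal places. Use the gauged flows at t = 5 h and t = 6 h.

Between t = 5 h and t = 6 h the flow falls from 33 to 26 m³/s over 2×0.5 h = 1 h.
Per-interval ratio K = (26/33)^(1/2) = 0.8876; K_d = K^(24/0.5) = 0.003.

K_d ≈ 0.003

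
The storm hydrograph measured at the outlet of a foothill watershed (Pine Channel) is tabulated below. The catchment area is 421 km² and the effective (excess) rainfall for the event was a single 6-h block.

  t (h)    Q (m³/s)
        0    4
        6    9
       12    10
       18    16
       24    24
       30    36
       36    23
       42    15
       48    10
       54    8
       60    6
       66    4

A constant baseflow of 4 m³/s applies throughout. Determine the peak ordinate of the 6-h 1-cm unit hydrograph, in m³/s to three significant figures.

U_p ≈ 53.3 m³/s

Direct runoff: 0.0, 5.0, 6.0, 12.0, 20.0, 32.0, 19.0, 11.0, 6.0, 4.0, 2.0, 0.0 m³/s; ΣQ_DR = 117.0 m³/s, peak = 32.0 m³/s.
Runoff depth d = ΣQ_DR·Δt / A = 117.0 × 21600 / (421 km²) = 6.003 mm.
The 1-cm UH is the DRH scaled by (10 mm)/d, so U_p = 32.0 × 10/6.003 = 53.3 m³/s.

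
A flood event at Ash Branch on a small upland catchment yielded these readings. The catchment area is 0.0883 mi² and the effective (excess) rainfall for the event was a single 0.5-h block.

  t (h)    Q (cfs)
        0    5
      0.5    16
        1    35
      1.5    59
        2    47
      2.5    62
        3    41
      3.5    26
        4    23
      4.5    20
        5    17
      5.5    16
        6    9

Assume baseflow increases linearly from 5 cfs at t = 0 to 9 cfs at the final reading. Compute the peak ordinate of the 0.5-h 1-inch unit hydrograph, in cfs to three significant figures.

Direct runoff: 0.00, 10.67, 29.33, 53.00, 40.67, 55.33, 34.00, 18.67, 15.33, 12.00, 8.67, 7.33, 0.00 cfs; ΣQ_DR = 285.0 cfs, peak = 55.33 cfs.
Runoff depth d = ΣQ_DR·Δt / A = 285.0 × 1800 / (0.0883 mi²) = 2.501 in.
The 1-inch UH is the DRH scaled by (1 in)/d, so U_p = 55.33 × 1/2.501 = 22.1 cfs.

U_p ≈ 22.1 cfs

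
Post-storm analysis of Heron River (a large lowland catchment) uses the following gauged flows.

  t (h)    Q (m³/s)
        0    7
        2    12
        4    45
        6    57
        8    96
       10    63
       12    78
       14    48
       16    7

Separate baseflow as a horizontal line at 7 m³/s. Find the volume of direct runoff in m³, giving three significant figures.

Direct-runoff ordinates (Q − Q_b): 0.0, 5.0, 38.0, 50.0, 89.0, 56.0, 71.0, 41.0, 0.0 m³/s.
ΣQ_DR = 350.0 m³/s.
With Δt = 2 h = 7200 s, V = ΣQ_DR · Δt = 350.0 × 7200 = 2.52 × 10^6 m³.

V ≈ 2.52 × 10^6 m³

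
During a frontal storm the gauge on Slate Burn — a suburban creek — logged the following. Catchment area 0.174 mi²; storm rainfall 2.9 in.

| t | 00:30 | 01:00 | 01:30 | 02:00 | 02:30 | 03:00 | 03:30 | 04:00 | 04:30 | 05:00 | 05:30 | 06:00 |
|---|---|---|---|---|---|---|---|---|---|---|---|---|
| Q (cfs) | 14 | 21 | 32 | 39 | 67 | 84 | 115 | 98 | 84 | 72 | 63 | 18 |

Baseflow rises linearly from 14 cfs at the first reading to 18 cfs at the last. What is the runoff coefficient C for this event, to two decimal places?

ΣQ_DR = 515.0 cfs; V = ΣQ_DR·Δt = 9.270 × 10^5 ft³.
Runoff depth d = V / A = 2.293 in.
C = d / P = 2.293 / 2.9 = 0.79.

C ≈ 0.79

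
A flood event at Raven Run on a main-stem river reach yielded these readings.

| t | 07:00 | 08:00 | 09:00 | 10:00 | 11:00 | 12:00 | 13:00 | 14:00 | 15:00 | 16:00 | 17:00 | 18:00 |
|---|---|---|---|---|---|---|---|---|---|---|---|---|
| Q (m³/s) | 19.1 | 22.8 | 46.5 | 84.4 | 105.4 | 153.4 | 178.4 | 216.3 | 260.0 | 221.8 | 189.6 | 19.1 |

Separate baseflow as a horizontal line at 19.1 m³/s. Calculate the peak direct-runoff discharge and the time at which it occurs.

Q_p = 240.9 m³/s at t = 15:00

Subtracting baseflow gives direct-runoff ordinates: 0.0, 3.7, 27.4, 65.3, 86.3, 134.3, 159.3, 197.2, 240.9, 202.7, 170.5, 0.0 m³/s.
The maximum is 240.9 m³/s, occurring at the reading for t = 15:00.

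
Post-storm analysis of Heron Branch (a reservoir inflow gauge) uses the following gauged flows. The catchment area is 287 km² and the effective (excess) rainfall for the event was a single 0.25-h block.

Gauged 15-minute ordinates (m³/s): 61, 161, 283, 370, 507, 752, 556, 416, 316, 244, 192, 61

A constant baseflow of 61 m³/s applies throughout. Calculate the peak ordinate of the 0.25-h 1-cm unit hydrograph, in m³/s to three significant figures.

U_p ≈ 691 m³/s

Direct runoff: 0.0, 100.0, 222.0, 309.0, 446.0, 691.0, 495.0, 355.0, 255.0, 183.0, 131.0, 0.0 m³/s; ΣQ_DR = 3187 m³/s, peak = 691.0 m³/s.
Runoff depth d = ΣQ_DR·Δt / A = 3187 × 900 / (287 km²) = 9.994 mm.
The 1-cm UH is the DRH scaled by (10 mm)/d, so U_p = 691.0 × 10/9.994 = 691 m³/s.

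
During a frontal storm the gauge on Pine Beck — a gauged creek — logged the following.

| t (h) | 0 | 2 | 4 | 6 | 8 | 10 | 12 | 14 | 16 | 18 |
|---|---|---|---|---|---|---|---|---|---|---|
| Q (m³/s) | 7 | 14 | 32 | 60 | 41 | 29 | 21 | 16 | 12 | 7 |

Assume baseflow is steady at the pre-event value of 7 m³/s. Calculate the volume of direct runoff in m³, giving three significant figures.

Direct-runoff ordinates (Q − Q_b): 0.0, 7.0, 25.0, 53.0, 34.0, 22.0, 14.0, 9.0, 5.0, 0.0 m³/s.
ΣQ_DR = 169.0 m³/s.
With Δt = 2 h = 7200 s, V = ΣQ_DR · Δt = 169.0 × 7200 = 1.22 × 10^6 m³.

V ≈ 1.22 × 10^6 m³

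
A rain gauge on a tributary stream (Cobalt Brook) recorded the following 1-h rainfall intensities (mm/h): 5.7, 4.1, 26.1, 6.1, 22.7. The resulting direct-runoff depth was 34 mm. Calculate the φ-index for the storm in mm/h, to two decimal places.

Only the 2 blocks with intensity above φ contribute runoff: 26.1, 22.7 mm/h.
Σ(I−φ)·Δt = d  ⇒  (26.1+22.7 − 2φ)·1 = 34
φ = (48.80 − 34/1) / 2 = 7.40 mm/h.

φ ≈ 7.40 mm/h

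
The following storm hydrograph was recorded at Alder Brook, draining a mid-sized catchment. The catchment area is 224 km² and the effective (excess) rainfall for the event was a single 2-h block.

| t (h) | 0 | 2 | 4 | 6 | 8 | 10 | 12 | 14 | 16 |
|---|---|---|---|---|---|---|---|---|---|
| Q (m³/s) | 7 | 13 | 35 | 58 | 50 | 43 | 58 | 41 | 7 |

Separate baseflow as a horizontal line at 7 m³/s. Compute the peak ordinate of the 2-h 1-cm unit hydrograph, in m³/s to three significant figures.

Direct runoff: 0.0, 6.0, 28.0, 51.0, 43.0, 36.0, 51.0, 34.0, 0.0 m³/s; ΣQ_DR = 249.0 m³/s, peak = 51.0 m³/s.
Runoff depth d = ΣQ_DR·Δt / A = 249.0 × 7200 / (224 km²) = 8.004 mm.
The 1-cm UH is the DRH scaled by (10 mm)/d, so U_p = 51.0 × 10/8.004 = 63.7 m³/s.

U_p ≈ 63.7 m³/s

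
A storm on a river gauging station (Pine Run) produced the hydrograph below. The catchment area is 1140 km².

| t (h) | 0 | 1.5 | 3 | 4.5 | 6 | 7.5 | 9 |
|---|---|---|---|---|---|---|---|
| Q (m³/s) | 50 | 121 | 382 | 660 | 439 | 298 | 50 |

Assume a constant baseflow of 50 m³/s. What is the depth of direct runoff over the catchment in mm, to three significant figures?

Direct runoff: 0.0, 71.0, 332.0, 610.0, 389.0, 248.0, 0.0 m³/s; ΣQ_DR = 1650 m³/s.
V = ΣQ_DR · Δt = 1650 × 5400 s = 8.910 × 10^6 m³.
Over A = 1140 km², depth = V / A = 7.82 mm.

d ≈ 7.82 mm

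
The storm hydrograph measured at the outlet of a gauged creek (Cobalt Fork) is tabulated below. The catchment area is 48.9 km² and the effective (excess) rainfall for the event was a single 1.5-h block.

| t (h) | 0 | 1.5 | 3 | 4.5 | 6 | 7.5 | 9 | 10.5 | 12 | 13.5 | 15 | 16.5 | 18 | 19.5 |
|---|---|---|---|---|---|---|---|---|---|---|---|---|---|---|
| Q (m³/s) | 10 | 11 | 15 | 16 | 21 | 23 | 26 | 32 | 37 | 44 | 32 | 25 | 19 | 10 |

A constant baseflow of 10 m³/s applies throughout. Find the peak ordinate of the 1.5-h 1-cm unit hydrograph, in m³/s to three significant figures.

Direct runoff: 0.0, 1.0, 5.0, 6.0, 11.0, 13.0, 16.0, 22.0, 27.0, 34.0, 22.0, 15.0, 9.0, 0.0 m³/s; ΣQ_DR = 181.0 m³/s, peak = 34.0 m³/s.
Runoff depth d = ΣQ_DR·Δt / A = 181.0 × 5400 / (48.9 km²) = 19.99 mm.
The 1-cm UH is the DRH scaled by (10 mm)/d, so U_p = 34.0 × 10/19.99 = 17.0 m³/s.

U_p ≈ 17.0 m³/s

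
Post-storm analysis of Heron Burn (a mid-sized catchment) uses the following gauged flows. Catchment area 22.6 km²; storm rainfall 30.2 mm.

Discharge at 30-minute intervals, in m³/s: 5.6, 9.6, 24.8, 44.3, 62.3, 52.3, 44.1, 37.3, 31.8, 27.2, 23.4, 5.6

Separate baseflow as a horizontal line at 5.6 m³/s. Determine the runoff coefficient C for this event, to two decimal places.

C ≈ 0.79

ΣQ_DR = 301.1 m³/s; V = ΣQ_DR·Δt = 5.420 × 10^5 m³.
Runoff depth d = V / A = 23.98 mm.
C = d / P = 23.98 / 30.2 = 0.79.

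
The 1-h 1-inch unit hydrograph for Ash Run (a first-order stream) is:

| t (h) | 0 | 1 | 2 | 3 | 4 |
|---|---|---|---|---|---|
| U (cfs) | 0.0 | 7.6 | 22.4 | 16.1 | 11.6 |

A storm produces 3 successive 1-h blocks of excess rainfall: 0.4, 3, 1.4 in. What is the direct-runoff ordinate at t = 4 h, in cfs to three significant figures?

By discrete convolution, Q_j = Σ (P_i / 1 in) · U_{j−i}.
At t = 4 h (j=4): Q = (0.4/1)·11.6 + (3/1)·16.1 + (1.4/1)·22.4 = 84.3 cfs.

Q ≈ 84.3 cfs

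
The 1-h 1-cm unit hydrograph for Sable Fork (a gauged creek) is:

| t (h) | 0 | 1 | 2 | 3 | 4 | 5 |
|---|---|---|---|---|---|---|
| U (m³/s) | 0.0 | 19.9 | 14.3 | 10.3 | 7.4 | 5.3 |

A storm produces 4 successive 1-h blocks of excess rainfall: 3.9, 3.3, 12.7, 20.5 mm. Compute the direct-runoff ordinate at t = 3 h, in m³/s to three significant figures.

By discrete convolution, Q_j = Σ (P_i / 10 mm) · U_{j−i}.
At t = 3 h (j=3): Q = (3.9/10)·10.3 + (3.3/10)·14.3 + (12.7/10)·19.9 + (20.5/10)·0.0 = 34.0 m³/s.

Q ≈ 34.0 m³/s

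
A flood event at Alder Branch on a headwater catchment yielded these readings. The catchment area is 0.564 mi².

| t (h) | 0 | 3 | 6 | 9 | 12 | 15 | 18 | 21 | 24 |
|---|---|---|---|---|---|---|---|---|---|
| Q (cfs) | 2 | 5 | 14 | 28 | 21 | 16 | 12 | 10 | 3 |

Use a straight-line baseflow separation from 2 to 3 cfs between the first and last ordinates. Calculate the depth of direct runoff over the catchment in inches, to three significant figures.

Direct runoff: 0.00, 2.88, 11.75, 25.62, 18.50, 13.38, 9.25, 7.12, 0.00 cfs; ΣQ_DR = 88.50 cfs.
V = ΣQ_DR · Δt = 88.50 × 10800 s = 9.558 × 10^5 ft³.
Over A = 0.564 mi², depth = V / A = 0.729 in.

d ≈ 0.729 in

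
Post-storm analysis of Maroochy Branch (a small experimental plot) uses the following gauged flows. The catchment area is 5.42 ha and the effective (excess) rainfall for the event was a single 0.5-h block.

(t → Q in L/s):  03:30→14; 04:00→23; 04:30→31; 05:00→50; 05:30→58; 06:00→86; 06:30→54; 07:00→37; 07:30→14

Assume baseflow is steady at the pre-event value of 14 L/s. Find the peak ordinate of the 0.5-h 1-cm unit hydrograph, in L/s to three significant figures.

Direct runoff: 0.0, 9.0, 17.0, 36.0, 44.0, 72.0, 40.0, 23.0, 0.0 L/s; ΣQ_DR = 241.0 L/s, peak = 72.0 L/s.
Runoff depth d = ΣQ_DR·Δt / A = 241.0 × 1800 / (5.42 ha) = 8.004 mm.
The 1-cm UH is the DRH scaled by (10 mm)/d, so U_p = 72.0 × 10/8.004 = 90.0 L/s.

U_p ≈ 90.0 L/s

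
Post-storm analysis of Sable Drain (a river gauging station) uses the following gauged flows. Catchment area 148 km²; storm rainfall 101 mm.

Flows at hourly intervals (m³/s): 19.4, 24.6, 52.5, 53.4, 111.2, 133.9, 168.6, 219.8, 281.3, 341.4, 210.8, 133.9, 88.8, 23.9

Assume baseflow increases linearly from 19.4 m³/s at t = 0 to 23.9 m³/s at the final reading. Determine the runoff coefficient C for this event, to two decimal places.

C ≈ 0.38

ΣQ_DR = 1560 m³/s; V = ΣQ_DR·Δt = 5.617 × 10^6 m³.
Runoff depth d = V / A = 37.96 mm.
C = d / P = 37.96 / 101 = 0.38.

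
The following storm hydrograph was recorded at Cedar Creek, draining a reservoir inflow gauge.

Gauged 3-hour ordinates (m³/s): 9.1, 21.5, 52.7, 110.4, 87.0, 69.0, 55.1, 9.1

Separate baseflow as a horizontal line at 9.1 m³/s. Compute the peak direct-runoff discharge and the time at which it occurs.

Q_p = 101.3 m³/s at t = 9 h

Subtracting baseflow gives direct-runoff ordinates: 0.0, 12.4, 43.6, 101.3, 77.9, 59.9, 46.0, 0.0 m³/s.
The maximum is 101.3 m³/s, occurring at the reading for t = 9 h.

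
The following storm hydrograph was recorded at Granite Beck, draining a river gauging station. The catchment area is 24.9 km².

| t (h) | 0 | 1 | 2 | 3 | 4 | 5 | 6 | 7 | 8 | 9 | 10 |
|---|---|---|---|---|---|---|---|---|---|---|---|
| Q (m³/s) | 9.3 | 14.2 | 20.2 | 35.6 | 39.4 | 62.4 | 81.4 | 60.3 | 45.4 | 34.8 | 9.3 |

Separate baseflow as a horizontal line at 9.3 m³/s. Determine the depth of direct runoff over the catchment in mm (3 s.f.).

d ≈ 44.8 mm

Direct runoff: 0.0, 4.9, 10.9, 26.3, 30.1, 53.1, 72.1, 51.0, 36.1, 25.5, 0.0 m³/s; ΣQ_DR = 310.0 m³/s.
V = ΣQ_DR · Δt = 310.0 × 3600 s = 1.116 × 10^6 m³.
Over A = 24.9 km², depth = V / A = 44.8 mm.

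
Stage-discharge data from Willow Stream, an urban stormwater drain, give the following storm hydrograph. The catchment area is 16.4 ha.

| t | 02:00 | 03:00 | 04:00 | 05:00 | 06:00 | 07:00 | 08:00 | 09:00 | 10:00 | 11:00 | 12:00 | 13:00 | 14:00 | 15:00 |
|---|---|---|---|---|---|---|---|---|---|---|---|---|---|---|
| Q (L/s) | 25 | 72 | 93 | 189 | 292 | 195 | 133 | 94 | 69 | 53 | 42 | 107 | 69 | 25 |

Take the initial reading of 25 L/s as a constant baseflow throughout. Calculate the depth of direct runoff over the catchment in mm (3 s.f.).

Direct runoff: 0.0, 47.0, 68.0, 164.0, 267.0, 170.0, 108.0, 69.0, 44.0, 28.0, 17.0, 82.0, 44.0, 0.0 L/s; ΣQ_DR = 1108 L/s.
V = ΣQ_DR · Δt = 1108 × 3600 s = 3.989 × 10^6 L.
Over A = 16.4 ha, depth = V / A = 24.3 mm.

d ≈ 24.3 mm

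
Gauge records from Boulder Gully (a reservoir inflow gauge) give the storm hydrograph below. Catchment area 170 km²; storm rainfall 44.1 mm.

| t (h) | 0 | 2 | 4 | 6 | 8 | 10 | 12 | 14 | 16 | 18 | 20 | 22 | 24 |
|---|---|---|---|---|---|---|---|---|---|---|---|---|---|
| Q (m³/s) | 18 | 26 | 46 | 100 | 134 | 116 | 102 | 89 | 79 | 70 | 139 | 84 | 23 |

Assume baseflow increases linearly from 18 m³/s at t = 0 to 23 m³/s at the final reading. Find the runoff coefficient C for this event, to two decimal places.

C ≈ 0.73

ΣQ_DR = 759.5 m³/s; V = ΣQ_DR·Δt = 5.468 × 10^6 m³.
Runoff depth d = V / A = 32.17 mm.
C = d / P = 32.17 / 44.1 = 0.73.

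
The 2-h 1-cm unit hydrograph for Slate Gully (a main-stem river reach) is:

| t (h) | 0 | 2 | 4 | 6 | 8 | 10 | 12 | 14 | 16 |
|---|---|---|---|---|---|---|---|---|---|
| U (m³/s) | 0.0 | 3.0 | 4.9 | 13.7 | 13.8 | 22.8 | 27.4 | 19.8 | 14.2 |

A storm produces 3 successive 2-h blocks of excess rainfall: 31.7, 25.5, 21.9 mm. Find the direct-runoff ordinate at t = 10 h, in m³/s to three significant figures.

Q ≈ 137 m³/s

By discrete convolution, Q_j = Σ (P_i / 10 mm) · U_{j−i}.
At t = 10 h (j=5): Q = (31.7/10)·22.8 + (25.5/10)·13.8 + (21.9/10)·13.7 = 137 m³/s.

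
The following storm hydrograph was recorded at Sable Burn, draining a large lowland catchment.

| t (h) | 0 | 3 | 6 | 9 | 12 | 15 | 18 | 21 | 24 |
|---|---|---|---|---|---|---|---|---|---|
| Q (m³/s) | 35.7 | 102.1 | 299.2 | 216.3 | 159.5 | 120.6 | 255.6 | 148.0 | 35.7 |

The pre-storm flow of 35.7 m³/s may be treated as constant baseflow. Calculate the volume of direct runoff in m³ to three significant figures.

V ≈ 1.14 × 10^7 m³

Direct-runoff ordinates (Q − Q_b): 0.0, 66.4, 263.5, 180.6, 123.8, 84.9, 219.9, 112.3, 0.0 m³/s.
ΣQ_DR = 1051 m³/s.
With Δt = 3 h = 10800 s, V = ΣQ_DR · Δt = 1051 × 10800 = 1.14 × 10^7 m³.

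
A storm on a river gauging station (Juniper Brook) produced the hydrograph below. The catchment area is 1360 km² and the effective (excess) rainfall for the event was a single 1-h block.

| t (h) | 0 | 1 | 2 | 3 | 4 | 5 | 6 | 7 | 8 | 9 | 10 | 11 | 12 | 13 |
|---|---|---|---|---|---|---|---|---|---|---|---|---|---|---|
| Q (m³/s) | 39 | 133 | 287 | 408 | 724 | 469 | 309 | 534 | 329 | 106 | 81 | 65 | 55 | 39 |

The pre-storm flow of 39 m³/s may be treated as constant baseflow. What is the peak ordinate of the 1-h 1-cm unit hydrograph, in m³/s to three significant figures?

U_p ≈ 853 m³/s

Direct runoff: 0.0, 94.0, 248.0, 369.0, 685.0, 430.0, 270.0, 495.0, 290.0, 67.0, 42.0, 26.0, 16.0, 0.0 m³/s; ΣQ_DR = 3032 m³/s, peak = 685.0 m³/s.
Runoff depth d = ΣQ_DR·Δt / A = 3032 × 3600 / (1360 km²) = 8.026 mm.
The 1-cm UH is the DRH scaled by (10 mm)/d, so U_p = 685.0 × 10/8.026 = 853 m³/s.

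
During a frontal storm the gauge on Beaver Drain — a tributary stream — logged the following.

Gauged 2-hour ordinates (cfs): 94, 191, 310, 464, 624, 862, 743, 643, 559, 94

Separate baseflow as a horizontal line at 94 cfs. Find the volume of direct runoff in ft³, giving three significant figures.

Direct-runoff ordinates (Q − Q_b): 0.0, 97.0, 216.0, 370.0, 530.0, 768.0, 649.0, 549.0, 465.0, 0.0 cfs.
ΣQ_DR = 3644 cfs.
With Δt = 2 h = 7200 s, V = ΣQ_DR · Δt = 3644 × 7200 = 2.62 × 10^7 ft³.

V ≈ 2.62 × 10^7 ft³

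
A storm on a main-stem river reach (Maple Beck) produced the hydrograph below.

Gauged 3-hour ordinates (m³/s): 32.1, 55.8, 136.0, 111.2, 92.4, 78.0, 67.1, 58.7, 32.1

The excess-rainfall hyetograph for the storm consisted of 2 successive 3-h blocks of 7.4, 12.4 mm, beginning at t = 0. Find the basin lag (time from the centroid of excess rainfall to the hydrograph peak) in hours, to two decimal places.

t_L ≈ 2.62 h

Centroid of excess rainfall: t_c = Σ P_i·t̄_i / ΣP_i = 3.3788 h (block centres at 1.5, 4.5 h).
Hydrograph peak occurs at t = 6 h, so basin lag t_L = 6 − 3.3788 = 2.62 h.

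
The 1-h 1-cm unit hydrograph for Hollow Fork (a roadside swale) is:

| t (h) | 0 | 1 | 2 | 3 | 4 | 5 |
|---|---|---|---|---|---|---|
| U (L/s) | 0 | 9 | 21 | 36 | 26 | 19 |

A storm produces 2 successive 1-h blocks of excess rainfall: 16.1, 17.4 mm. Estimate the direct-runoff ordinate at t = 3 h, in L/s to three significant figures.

By discrete convolution, Q_j = Σ (P_i / 10 mm) · U_{j−i}.
At t = 3 h (j=3): Q = (16.1/10)·36 + (17.4/10)·21 = 94.5 L/s.

Q ≈ 94.5 L/s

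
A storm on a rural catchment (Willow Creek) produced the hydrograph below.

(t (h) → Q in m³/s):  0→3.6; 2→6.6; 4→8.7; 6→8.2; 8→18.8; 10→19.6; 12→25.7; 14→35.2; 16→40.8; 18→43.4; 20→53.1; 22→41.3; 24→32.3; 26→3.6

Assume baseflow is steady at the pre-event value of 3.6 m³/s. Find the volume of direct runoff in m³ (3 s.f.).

V ≈ 2.09 × 10^6 m³

Direct-runoff ordinates (Q − Q_b): 0.0, 3.0, 5.1, 4.6, 15.2, 16.0, 22.1, 31.6, 37.2, 39.8, 49.5, 37.7, 28.7, 0.0 m³/s.
ΣQ_DR = 290.5 m³/s.
With Δt = 2 h = 7200 s, V = ΣQ_DR · Δt = 290.5 × 7200 = 2.09 × 10^6 m³.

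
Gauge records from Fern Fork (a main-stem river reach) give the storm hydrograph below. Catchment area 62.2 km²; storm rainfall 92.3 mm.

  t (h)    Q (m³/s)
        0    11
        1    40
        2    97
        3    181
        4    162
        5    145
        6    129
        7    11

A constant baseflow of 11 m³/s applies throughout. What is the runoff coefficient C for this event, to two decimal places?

ΣQ_DR = 688.0 m³/s; V = ΣQ_DR·Δt = 2.477 × 10^6 m³.
Runoff depth d = V / A = 39.82 mm.
C = d / P = 39.82 / 92.3 = 0.43.

C ≈ 0.43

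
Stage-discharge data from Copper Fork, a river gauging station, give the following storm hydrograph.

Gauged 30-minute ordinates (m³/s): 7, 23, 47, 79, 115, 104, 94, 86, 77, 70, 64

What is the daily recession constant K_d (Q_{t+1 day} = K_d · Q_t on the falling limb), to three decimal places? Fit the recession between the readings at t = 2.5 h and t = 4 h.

Between t = 2.5 h and t = 4 h the flow falls from 104 to 77 m³/s over 3×0.5 h = 1.5 h.
Per-interval ratio K = (77/104)^(1/3) = 0.9047; K_d = K^(24/0.5) = 0.008.

K_d ≈ 0.008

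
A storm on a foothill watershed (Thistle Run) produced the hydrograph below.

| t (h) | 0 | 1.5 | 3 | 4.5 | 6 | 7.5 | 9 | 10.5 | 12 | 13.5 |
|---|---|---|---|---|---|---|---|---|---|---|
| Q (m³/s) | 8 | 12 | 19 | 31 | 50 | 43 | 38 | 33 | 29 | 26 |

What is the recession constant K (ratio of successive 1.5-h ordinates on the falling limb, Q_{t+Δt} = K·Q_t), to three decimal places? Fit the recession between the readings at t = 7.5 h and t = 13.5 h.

K ≈ 0.882

Using the recession-limb readings at t = 7.5 h and t = 13.5 h: Q falls from 43 to 26 m³/s over 4 intervals.
K = (Q₂/Q₁)^(1/4) = (26/43)^(1/4) = 0.882.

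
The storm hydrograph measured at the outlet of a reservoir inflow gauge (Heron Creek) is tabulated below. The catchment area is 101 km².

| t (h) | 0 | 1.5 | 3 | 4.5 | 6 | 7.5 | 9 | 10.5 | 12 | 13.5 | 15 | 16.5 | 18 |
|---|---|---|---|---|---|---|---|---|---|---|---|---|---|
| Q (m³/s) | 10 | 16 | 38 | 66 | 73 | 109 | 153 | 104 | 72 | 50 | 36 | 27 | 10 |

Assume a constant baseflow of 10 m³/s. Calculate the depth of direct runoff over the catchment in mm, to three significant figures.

d ≈ 33.9 mm

Direct runoff: 0.0, 6.0, 28.0, 56.0, 63.0, 99.0, 143.0, 94.0, 62.0, 40.0, 26.0, 17.0, 0.0 m³/s; ΣQ_DR = 634.0 m³/s.
V = ΣQ_DR · Δt = 634.0 × 5400 s = 3.424 × 10^6 m³.
Over A = 101 km², depth = V / A = 33.9 mm.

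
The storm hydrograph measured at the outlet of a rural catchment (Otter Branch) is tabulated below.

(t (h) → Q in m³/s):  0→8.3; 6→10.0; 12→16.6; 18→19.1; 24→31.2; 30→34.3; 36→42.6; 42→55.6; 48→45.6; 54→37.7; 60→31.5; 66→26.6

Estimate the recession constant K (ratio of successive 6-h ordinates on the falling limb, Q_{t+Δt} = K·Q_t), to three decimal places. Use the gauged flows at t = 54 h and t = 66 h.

K ≈ 0.840

Using the recession-limb readings at t = 54 h and t = 66 h: Q falls from 37.7 to 26.6 m³/s over 2 intervals.
K = (Q₂/Q₁)^(1/2) = (26.6/37.7)^(1/2) = 0.840.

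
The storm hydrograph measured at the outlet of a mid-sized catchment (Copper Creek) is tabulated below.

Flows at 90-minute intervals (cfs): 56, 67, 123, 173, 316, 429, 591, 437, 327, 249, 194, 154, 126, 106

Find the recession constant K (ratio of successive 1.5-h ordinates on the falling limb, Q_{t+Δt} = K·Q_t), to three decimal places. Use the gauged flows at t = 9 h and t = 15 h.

Using the recession-limb readings at t = 9 h and t = 15 h: Q falls from 591 to 194 cfs over 4 intervals.
K = (Q₂/Q₁)^(1/4) = (194/591)^(1/4) = 0.757.

K ≈ 0.757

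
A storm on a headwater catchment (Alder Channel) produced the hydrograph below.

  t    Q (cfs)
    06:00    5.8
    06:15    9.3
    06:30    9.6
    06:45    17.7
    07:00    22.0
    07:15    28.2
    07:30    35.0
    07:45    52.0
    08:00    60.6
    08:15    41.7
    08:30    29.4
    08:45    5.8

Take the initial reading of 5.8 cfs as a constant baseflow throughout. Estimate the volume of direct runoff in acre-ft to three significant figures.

Direct-runoff ordinates (Q − Q_b): 0.0, 3.5, 3.8, 11.9, 16.2, 22.4, 29.2, 46.2, 54.8, 35.9, 23.6, 0.0 cfs.
ΣQ_DR = 247.5 cfs.
With Δt = 0.25 h = 900 s, V = ΣQ_DR · Δt = 247.5 × 900 = 2.23 × 10^5 ft³ = 5.11 acre-ft.

V ≈ 5.11 acre-ft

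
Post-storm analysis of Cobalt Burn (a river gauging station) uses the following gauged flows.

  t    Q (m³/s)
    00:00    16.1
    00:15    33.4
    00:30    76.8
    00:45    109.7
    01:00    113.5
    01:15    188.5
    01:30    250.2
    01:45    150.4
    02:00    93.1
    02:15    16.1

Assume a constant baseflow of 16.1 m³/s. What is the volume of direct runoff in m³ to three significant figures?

V ≈ 7.98 × 10^5 m³

Direct-runoff ordinates (Q − Q_b): 0.0, 17.3, 60.7, 93.6, 97.4, 172.4, 234.1, 134.3, 77.0, 0.0 m³/s.
ΣQ_DR = 886.8 m³/s.
With Δt = 0.25 h = 900 s, V = ΣQ_DR · Δt = 886.8 × 900 = 7.98 × 10^5 m³.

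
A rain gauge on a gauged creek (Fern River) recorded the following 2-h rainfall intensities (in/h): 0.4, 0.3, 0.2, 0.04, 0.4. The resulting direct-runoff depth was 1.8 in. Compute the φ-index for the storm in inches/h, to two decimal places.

Only the 4 blocks with intensity above φ contribute runoff: 0.4, 0.3, 0.2, 0.4 in/h.
Σ(I−φ)·Δt = d  ⇒  (0.4+0.3+0.2+0.4 − 4φ)·2 = 1.8
φ = (1.300 − 1.8/2) / 4 = 0.10 in/h.

φ ≈ 0.10 in/h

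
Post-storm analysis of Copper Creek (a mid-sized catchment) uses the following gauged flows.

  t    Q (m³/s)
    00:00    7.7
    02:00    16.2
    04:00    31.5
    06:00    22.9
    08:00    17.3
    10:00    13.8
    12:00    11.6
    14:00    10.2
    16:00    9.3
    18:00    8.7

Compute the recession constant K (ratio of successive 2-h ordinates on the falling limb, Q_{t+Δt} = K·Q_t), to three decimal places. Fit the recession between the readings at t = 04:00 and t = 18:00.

Using the recession-limb readings at t = 04:00 and t = 18:00: Q falls from 31.5 to 8.7 m³/s over 7 intervals.
K = (Q₂/Q₁)^(1/7) = (8.7/31.5)^(1/7) = 0.832.

K ≈ 0.832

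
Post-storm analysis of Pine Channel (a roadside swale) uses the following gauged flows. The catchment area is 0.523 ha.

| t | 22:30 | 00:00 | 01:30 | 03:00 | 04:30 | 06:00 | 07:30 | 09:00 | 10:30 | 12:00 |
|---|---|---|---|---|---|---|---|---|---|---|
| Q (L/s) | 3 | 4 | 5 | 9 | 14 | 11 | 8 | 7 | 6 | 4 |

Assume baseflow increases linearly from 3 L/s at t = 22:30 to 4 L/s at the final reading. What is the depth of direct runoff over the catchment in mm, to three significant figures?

Direct runoff: 0.00, 0.89, 1.78, 5.67, 10.56, 7.44, 4.33, 3.22, 2.11, 0.00 L/s; ΣQ_DR = 36.00 L/s.
V = ΣQ_DR · Δt = 36.00 × 5400 s = 1.944 × 10^5 L.
Over A = 0.523 ha, depth = V / A = 37.2 mm.

d ≈ 37.2 mm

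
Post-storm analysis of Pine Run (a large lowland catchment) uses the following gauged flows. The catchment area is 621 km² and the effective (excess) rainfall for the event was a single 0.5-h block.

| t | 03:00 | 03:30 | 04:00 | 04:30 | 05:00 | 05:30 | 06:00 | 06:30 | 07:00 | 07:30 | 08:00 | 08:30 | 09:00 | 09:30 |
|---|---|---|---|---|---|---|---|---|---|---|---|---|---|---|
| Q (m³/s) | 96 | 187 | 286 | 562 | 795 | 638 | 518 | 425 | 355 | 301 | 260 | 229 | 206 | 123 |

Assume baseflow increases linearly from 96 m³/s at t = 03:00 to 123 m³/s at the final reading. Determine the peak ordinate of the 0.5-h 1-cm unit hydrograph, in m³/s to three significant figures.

Direct runoff: 0.00, 88.92, 185.85, 459.77, 690.69, 531.62, 409.54, 314.46, 242.38, 186.31, 143.23, 110.15, 85.08, 0.00 m³/s; ΣQ_DR = 3448 m³/s, peak = 690.69 m³/s.
Runoff depth d = ΣQ_DR·Δt / A = 3448 × 1800 / (621 km²) = 9.994 mm.
The 1-cm UH is the DRH scaled by (10 mm)/d, so U_p = 690.69 × 10/9.994 = 691 m³/s.

U_p ≈ 691 m³/s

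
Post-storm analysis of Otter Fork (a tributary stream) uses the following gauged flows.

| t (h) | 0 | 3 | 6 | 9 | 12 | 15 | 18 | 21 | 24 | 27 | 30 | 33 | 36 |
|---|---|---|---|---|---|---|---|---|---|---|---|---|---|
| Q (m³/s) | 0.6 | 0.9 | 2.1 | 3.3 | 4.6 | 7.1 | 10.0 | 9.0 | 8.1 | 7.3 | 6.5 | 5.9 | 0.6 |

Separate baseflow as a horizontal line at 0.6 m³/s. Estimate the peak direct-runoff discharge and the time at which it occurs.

Q_p = 9.4 m³/s at t = 18 h

Subtracting baseflow gives direct-runoff ordinates: 0.0, 0.3, 1.5, 2.7, 4.0, 6.5, 9.4, 8.4, 7.5, 6.7, 5.9, 5.3, 0.0 m³/s.
The maximum is 9.4 m³/s, occurring at the reading for t = 18 h.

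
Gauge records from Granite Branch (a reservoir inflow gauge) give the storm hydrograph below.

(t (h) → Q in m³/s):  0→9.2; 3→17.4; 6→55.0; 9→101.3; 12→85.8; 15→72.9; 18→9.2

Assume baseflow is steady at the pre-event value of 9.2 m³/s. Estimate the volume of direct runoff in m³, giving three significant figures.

Direct-runoff ordinates (Q − Q_b): 0.0, 8.2, 45.8, 92.1, 76.6, 63.7, 0.0 m³/s.
ΣQ_DR = 286.4 m³/s.
With Δt = 3 h = 10800 s, V = ΣQ_DR · Δt = 286.4 × 10800 = 3.09 × 10^6 m³.

V ≈ 3.09 × 10^6 m³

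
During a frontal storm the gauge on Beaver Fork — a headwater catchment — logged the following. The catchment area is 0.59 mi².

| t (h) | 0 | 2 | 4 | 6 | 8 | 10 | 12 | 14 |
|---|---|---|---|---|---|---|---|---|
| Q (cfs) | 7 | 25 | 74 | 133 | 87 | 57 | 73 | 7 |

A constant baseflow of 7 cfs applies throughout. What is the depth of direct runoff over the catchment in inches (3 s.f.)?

Direct runoff: 0.0, 18.0, 67.0, 126.0, 80.0, 50.0, 66.0, 0.0 cfs; ΣQ_DR = 407.0 cfs.
V = ΣQ_DR · Δt = 407.0 × 7200 s = 2.930 × 10^6 ft³.
Over A = 0.59 mi², depth = V / A = 2.14 in.

d ≈ 2.14 in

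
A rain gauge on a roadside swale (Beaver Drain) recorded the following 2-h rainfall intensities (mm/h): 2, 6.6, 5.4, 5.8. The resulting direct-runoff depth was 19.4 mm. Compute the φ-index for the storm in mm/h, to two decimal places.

φ ≈ 2.70 mm/h

Only the 3 blocks with intensity above φ contribute runoff: 6.6, 5.4, 5.8 mm/h.
Σ(I−φ)·Δt = d  ⇒  (6.6+5.4+5.8 − 3φ)·2 = 19.4
φ = (17.80 − 19.4/2) / 3 = 2.70 mm/h.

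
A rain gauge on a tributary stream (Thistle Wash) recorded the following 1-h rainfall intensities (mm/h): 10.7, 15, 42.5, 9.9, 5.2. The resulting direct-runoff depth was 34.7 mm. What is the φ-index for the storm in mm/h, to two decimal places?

Only the 2 blocks with intensity above φ contribute runoff: 15, 42.5 mm/h.
Σ(I−φ)·Δt = d  ⇒  (15+42.5 − 2φ)·1 = 34.7
φ = (57.50 − 34.7/1) / 2 = 11.40 mm/h.

φ ≈ 11.40 mm/h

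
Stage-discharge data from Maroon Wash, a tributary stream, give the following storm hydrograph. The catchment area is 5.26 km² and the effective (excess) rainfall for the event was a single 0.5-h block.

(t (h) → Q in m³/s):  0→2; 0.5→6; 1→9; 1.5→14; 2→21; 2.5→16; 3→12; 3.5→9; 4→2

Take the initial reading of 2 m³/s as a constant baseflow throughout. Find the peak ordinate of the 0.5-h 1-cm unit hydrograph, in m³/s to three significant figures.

U_p ≈ 7.61 m³/s

Direct runoff: 0.0, 4.0, 7.0, 12.0, 19.0, 14.0, 10.0, 7.0, 0.0 m³/s; ΣQ_DR = 73.00 m³/s, peak = 19.0 m³/s.
Runoff depth d = ΣQ_DR·Δt / A = 73.00 × 1800 / (5.26 km²) = 24.98 mm.
The 1-cm UH is the DRH scaled by (10 mm)/d, so U_p = 19.0 × 10/24.98 = 7.61 m³/s.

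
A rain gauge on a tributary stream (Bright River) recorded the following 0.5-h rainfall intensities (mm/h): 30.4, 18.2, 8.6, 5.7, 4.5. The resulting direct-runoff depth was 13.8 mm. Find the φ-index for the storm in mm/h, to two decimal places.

Only the 2 blocks with intensity above φ contribute runoff: 30.4, 18.2 mm/h.
Σ(I−φ)·Δt = d  ⇒  (30.4+18.2 − 2φ)·0.5 = 13.8
φ = (48.60 − 13.8/0.5) / 2 = 10.50 mm/h.

φ ≈ 10.50 mm/h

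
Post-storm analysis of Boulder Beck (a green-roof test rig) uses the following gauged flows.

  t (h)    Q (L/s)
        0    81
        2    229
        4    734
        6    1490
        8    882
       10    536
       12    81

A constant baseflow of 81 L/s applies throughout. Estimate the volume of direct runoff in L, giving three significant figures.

Direct-runoff ordinates (Q − Q_b): 0.0, 148.0, 653.0, 1409.0, 801.0, 455.0, 0.0 L/s.
ΣQ_DR = 3466 L/s.
With Δt = 2 h = 7200 s, V = ΣQ_DR · Δt = 3466 × 7200 = 2.50 × 10^7 L.

V ≈ 2.50 × 10^7 L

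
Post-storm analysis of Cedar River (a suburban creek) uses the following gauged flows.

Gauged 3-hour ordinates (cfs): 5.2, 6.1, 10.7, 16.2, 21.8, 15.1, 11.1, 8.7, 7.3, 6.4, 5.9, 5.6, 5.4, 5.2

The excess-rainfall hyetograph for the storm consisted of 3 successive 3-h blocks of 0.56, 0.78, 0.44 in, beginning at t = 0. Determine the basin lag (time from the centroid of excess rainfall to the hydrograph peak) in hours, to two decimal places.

t_L ≈ 7.70 h

Centroid of excess rainfall: t_c = Σ P_i·t̄_i / ΣP_i = 4.2978 h (block centres at 1.5, 4.5, 7.5 h).
Hydrograph peak occurs at t = 12 h, so basin lag t_L = 12 − 4.2978 = 7.70 h.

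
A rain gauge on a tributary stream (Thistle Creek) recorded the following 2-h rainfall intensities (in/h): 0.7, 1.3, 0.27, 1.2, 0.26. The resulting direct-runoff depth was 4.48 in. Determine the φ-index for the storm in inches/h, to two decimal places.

φ ≈ 0.32 in/h

Only the 3 blocks with intensity above φ contribute runoff: 0.7, 1.3, 1.2 in/h.
Σ(I−φ)·Δt = d  ⇒  (0.7+1.3+1.2 − 3φ)·2 = 4.48
φ = (3.200 − 4.48/2) / 3 = 0.32 in/h.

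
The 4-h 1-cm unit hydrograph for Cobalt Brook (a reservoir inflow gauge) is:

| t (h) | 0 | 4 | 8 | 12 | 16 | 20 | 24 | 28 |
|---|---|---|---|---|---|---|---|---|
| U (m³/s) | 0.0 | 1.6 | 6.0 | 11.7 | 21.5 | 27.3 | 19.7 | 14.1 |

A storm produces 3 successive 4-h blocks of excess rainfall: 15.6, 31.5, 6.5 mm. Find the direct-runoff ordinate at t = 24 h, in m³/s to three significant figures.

Q ≈ 131 m³/s

By discrete convolution, Q_j = Σ (P_i / 10 mm) · U_{j−i}.
At t = 24 h (j=6): Q = (15.6/10)·19.7 + (31.5/10)·27.3 + (6.5/10)·21.5 = 131 m³/s.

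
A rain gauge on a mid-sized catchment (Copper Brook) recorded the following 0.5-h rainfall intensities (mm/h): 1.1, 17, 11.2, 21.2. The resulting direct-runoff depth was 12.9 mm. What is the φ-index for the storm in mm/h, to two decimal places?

φ ≈ 7.87 mm/h

Only the 3 blocks with intensity above φ contribute runoff: 17, 11.2, 21.2 mm/h.
Σ(I−φ)·Δt = d  ⇒  (17+11.2+21.2 − 3φ)·0.5 = 12.9
φ = (49.40 − 12.9/0.5) / 3 = 7.87 mm/h.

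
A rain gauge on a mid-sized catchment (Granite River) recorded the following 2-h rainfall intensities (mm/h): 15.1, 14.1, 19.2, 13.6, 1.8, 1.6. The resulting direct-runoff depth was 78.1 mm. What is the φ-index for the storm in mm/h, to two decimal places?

Only the 4 blocks with intensity above φ contribute runoff: 15.1, 14.1, 19.2, 13.6 mm/h.
Σ(I−φ)·Δt = d  ⇒  (15.1+14.1+19.2+13.6 − 4φ)·2 = 78.1
φ = (62.00 − 78.1/2) / 4 = 5.74 mm/h.

φ ≈ 5.74 mm/h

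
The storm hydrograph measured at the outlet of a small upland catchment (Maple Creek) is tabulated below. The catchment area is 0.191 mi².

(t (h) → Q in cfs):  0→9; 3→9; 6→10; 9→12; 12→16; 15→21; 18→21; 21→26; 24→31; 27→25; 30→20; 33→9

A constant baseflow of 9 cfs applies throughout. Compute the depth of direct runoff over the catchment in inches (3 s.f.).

Direct runoff: 0.0, 0.0, 1.0, 3.0, 7.0, 12.0, 12.0, 17.0, 22.0, 16.0, 11.0, 0.0 cfs; ΣQ_DR = 101.0 cfs.
V = ΣQ_DR · Δt = 101.0 × 10800 s = 1.091 × 10^6 ft³.
Over A = 0.191 mi², depth = V / A = 2.46 in.

d ≈ 2.46 in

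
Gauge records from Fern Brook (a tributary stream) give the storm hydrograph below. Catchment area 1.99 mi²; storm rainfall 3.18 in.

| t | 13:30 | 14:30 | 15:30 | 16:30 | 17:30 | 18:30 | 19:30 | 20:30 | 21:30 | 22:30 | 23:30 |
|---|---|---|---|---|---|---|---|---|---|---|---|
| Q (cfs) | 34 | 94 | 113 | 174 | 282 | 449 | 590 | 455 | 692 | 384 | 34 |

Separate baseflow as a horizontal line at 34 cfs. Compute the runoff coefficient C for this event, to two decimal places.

C ≈ 0.72

ΣQ_DR = 2927 cfs; V = ΣQ_DR·Δt = 1.054 × 10^7 ft³.
Runoff depth d = V / A = 2.279 in.
C = d / P = 2.279 / 3.18 = 0.72.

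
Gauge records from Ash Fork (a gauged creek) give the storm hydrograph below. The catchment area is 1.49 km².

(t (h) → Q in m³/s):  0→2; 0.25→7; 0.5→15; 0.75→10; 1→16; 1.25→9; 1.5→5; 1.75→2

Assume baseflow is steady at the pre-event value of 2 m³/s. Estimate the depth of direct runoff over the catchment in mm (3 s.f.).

Direct runoff: 0.0, 5.0, 13.0, 8.0, 14.0, 7.0, 3.0, 0.0 m³/s; ΣQ_DR = 50.00 m³/s.
V = ΣQ_DR · Δt = 50.00 × 900 s = 45000 m³.
Over A = 1.49 km², depth = V / A = 30.2 mm.

d ≈ 30.2 mm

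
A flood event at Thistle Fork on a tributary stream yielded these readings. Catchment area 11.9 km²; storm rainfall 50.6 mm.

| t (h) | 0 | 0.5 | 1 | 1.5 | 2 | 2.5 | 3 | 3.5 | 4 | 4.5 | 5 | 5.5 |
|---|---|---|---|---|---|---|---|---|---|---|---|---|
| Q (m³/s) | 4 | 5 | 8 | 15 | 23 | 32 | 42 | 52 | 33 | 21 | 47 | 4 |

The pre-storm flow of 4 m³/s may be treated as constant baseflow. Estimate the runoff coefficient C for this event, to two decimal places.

C ≈ 0.71

ΣQ_DR = 238.0 m³/s; V = ΣQ_DR·Δt = 4.284 × 10^5 m³.
Runoff depth d = V / A = 36.00 mm.
C = d / P = 36.00 / 50.6 = 0.71.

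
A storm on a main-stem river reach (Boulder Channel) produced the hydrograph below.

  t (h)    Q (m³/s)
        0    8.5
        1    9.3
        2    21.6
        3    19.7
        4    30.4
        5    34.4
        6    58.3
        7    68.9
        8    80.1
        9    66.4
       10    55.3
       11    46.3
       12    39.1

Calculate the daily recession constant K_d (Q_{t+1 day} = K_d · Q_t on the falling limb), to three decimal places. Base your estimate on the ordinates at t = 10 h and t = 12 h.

K_d ≈ 0.016

Between t = 10 h and t = 12 h the flow falls from 55.3 to 39.1 m³/s over 2×1 h = 2 h.
Per-interval ratio K = (39.1/55.3)^(1/2) = 0.8409; K_d = K^(24/1) = 0.016.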